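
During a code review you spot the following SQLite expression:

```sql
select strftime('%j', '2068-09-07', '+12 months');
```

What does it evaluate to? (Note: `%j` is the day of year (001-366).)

First apply '+12 months': 2068-09-07 → 2069-09-07.
Day-of-year for 2069-09-07: days since 2069-01-01 inclusive = 250, zero-padded to 250.

250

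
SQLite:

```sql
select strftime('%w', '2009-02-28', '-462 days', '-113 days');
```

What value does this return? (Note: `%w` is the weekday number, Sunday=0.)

5

First apply '-462 days', '-113 days': 2009-02-28 → 2007-08-03.
2007-08-03 is a Friday; with Sunday=0 that is 5.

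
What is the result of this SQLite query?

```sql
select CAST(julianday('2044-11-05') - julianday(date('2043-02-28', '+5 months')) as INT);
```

466

Adding +5 months to 2043-02-28 gives 2043-07-28.
3 days remain in July 2043 after the 28th (31 − 28).
Full months from August 2043 through October 2044 contribute their day counts.
Then 5 days into November 2044.
Total: 3 + 31 + 30 + 31 + 30 + 31 + 31 + 29 + 31 + 30 + 31 + 30 + 31 + 31 + 30 + 31 + 5 = 466.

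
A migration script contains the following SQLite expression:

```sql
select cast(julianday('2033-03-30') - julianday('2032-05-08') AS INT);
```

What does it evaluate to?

23 days remain in May 2032 after the 8th (31 − 8).
Full months from June 2032 through February 2033 contribute their day counts.
Then 30 days into March 2033.
Total: 23 + 30 + 31 + 31 + 30 + 31 + 30 + 31 + 31 + 28 + 30 = 326.

326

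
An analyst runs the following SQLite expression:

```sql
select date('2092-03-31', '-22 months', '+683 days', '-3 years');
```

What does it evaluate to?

Adding -22 months to 2092-03-31 gives 2090-05-31.
Applying '+683 days' to 2090-05-31: counting 683 days forward gives 2092-04-13.
Adding -3 years to 2092-04-13 gives 2089-04-13.

2089-04-13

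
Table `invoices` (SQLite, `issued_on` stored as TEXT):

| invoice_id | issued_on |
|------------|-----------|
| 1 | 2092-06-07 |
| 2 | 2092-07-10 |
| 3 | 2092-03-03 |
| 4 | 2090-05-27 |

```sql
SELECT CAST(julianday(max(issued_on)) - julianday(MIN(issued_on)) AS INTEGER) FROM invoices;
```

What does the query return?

MIN = 2090-05-27, MAX = 2092-07-10.
4 days remain in May 2090 after the 27th (31 − 27).
Full months from June 2090 through June 2092 contribute their day counts.
Then 10 days into July 2092.
Total: 4 + 30 + 31 + 31 + 30 + 31 + 30 + 31 + 31 + 28 + 31 + 30 + 31 + 30 + 31 + 31 + 30 + 31 + 30 + 31 + 31 + 29 + 31 + 30 + 31 + 30 + 10 = 775.

775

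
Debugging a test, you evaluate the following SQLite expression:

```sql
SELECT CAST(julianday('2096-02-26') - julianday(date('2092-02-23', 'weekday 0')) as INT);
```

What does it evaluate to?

1463

`weekday 0` advances to the next Sunday; 2092-02-23 is a Saturday, so it moves forward to 2092-02-24.
5 days remain in February 2092 after the 24th (29 − 24).
Full months from March 2092 through January 2096 contribute their day counts.
Then 26 days into February 2096.
Total: 5 + 31 + 30 + 31 + 30 + 31 + 31 + 30 + 31 + 30 + 31 + 31 + 28 + 31 + 30 + 31 + 30 + 31 + 31 + 30 + 31 + 30 + 31 + 31 + 28 + 31 + 30 + 31 + 30 + 31 + 31 + 30 + 31 + 30 + 31 + 31 + 28 + 31 + 30 + 31 + 30 + 31 + 31 + 30 + 31 + 30 + 31 + 31 + 26 = 1463.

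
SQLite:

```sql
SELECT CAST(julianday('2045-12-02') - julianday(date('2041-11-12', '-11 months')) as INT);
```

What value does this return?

1816

Adding -11 months to 2041-11-12 gives 2040-12-12.
19 days remain in December 2040 after the 12th (31 − 12).
Full months from January 2041 through November 2045 contribute their day counts.
Then 2 days into December 2045.
Total: 19 + 31 + 28 + 31 + 30 + 31 + 30 + 31 + 31 + 30 + 31 + 30 + 31 + 31 + 28 + 31 + 30 + 31 + 30 + 31 + 31 + 30 + 31 + 30 + 31 + 31 + 28 + 31 + 30 + 31 + 30 + 31 + 31 + 30 + 31 + 30 + 31 + 31 + 29 + 31 + 30 + 31 + 30 + 31 + 31 + 30 + 31 + 30 + 31 + 31 + 28 + 31 + 30 + 31 + 30 + 31 + 31 + 30 + 31 + 30 + 2 = 1816.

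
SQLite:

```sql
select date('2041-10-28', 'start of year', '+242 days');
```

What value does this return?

`start of year` rewinds 2041-10-28 to 2041-01-01.
Applying '+242 days' to 2041-01-01: counting 242 days forward gives 2041-08-31.

2041-08-31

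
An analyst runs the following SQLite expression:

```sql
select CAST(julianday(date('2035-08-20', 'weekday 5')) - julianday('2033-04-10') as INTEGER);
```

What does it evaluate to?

866

`weekday 5` advances to the next Friday; 2035-08-20 is a Monday, so it moves forward to 2035-08-24.
20 days remain in April 2033 after the 10th (30 − 10).
Full months from May 2033 through July 2035 contribute their day counts.
Then 24 days into August 2035.
Total: 20 + 31 + 30 + 31 + 31 + 30 + 31 + 30 + 31 + 31 + 28 + 31 + 30 + 31 + 30 + 31 + 31 + 30 + 31 + 30 + 31 + 31 + 28 + 31 + 30 + 31 + 30 + 31 + 24 = 866.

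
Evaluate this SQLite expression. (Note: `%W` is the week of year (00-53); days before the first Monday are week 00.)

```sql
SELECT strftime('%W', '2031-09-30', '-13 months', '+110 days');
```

50

First apply '-13 months', '+110 days': 2031-09-30 → 2030-12-18.
2030-12-18 is a Wednesday. SQLite's %W counts Mondays since the year started; the result is 50.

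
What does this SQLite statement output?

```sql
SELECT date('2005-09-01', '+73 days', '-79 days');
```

Applying '+73 days' to 2005-09-01: counting 73 days forward gives 2005-11-13.
Applying '-79 days' to 2005-11-13: counting 79 days back gives 2005-08-26.

2005-08-26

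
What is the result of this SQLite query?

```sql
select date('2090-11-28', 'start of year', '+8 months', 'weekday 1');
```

2090-09-04

`start of year` rewinds 2090-11-28 to 2090-01-01.
Adding +8 months to 2090-01-01 gives 2090-09-01.
`weekday 1` advances to the next Monday; 2090-09-01 is a Friday, so it moves forward to 2090-09-04.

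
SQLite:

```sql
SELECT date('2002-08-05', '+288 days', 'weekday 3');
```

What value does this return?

2003-05-21

Applying '+288 days' to 2002-08-05: counting 288 days forward gives 2003-05-20.
`weekday 3` advances to the next Wednesday; 2003-05-20 is a Tuesday, so it moves forward to 2003-05-21.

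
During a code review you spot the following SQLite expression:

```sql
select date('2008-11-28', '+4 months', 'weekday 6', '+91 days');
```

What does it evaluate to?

2009-06-27

Adding +4 months to 2008-11-28 gives 2009-03-28.
`weekday 6` advances to the next Saturday; 2009-03-28 is already a Saturday, so it stays at 2009-03-28.
Applying '+91 days' to 2009-03-28: counting 91 days forward gives 2009-06-27.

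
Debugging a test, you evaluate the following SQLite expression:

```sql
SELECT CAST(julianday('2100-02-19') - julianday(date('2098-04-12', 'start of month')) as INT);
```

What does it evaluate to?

`start of month` rewinds 2098-04-12 to 2098-04-01.
29 days remain in April 2098 after the 1st (30 − 1).
Full months from May 2098 through January 2100 contribute their day counts.
Then 19 days into February 2100.
Total: 29 + 31 + 30 + 31 + 31 + 30 + 31 + 30 + 31 + 31 + 28 + 31 + 30 + 31 + 30 + 31 + 31 + 30 + 31 + 30 + 31 + 31 + 19 = 689.

689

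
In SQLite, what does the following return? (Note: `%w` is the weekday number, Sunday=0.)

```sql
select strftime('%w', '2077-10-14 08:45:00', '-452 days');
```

0

First apply '-452 days': 2077-10-14 08:45:00 → 2076-07-19 08:45:00.
2076-07-19 is a Sunday; with Sunday=0 that is 0.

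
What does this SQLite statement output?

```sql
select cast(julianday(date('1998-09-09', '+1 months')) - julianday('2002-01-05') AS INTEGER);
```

Adding +1 month to 1998-09-09 gives 1998-10-09.
22 days remain in October 1998 after the 9th (31 − 9).
Full months from November 1998 through December 2001 contribute their day counts.
Then 5 days into January 2002.
Total: 22 + 30 + 31 + 31 + 28 + 31 + 30 + 31 + 30 + 31 + 31 + 30 + 31 + 30 + 31 + 31 + 29 + 31 + 30 + 31 + 30 + 31 + 31 + 30 + 31 + 30 + 31 + 31 + 28 + 31 + 30 + 31 + 30 + 31 + 31 + 30 + 31 + 30 + 31 + 5 = 1184.
The subtraction is earlier − later, so the result is −1184 → -1184.

-1184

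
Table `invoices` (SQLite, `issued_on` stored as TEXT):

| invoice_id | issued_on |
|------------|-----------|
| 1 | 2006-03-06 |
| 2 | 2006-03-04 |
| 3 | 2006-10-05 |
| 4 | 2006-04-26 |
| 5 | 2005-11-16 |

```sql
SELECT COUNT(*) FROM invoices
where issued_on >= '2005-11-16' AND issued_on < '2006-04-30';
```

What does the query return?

Rows in [2005-11-16, 2006-04-30): 2006-03-06, 2006-03-04, 2006-04-26, 2005-11-16 → 4 rows.

4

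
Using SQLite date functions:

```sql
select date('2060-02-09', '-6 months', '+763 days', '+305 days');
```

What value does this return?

Adding -6 months to 2060-02-09 gives 2059-08-09.
Applying '+763 days' to 2059-08-09: counting 763 days forward gives 2061-09-10.
Applying '+305 days' to 2061-09-10: counting 305 days forward gives 2062-07-12.

2062-07-12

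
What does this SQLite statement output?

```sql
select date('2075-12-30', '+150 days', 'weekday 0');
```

Applying '+150 days' to 2075-12-30: counting 150 days forward gives 2076-05-28.
`weekday 0` advances to the next Sunday; 2076-05-28 is a Thursday, so it moves forward to 2076-05-31.

2076-05-31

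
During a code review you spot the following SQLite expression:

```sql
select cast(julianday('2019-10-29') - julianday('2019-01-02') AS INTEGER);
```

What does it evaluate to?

300

29 days remain in January 2019 after the 2nd (31 − 2).
Full months from February 2019 through September 2019 contribute their day counts.
Then 29 days into October 2019.
Total: 29 + 28 + 31 + 30 + 31 + 30 + 31 + 31 + 30 + 29 = 300.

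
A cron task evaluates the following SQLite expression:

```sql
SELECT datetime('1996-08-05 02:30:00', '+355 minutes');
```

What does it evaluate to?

355 minutes = 5h 55m; +355 minutes from 1996-08-05 02:30:00 is 1996-08-05 08:25:00.

1996-08-05 08:25:00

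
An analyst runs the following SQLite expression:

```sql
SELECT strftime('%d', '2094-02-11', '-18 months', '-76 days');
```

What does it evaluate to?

27

First apply '-18 months', '-76 days': 2094-02-11 → 2092-05-27.
`%d` extracts the 2-digit day of month: 27.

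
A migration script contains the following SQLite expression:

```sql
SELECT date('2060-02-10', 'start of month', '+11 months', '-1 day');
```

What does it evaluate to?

`start of month` rewinds 2060-02-10 to 2060-02-01.
Adding +11 months to 2060-02-01 gives 2061-01-01.
Going back 1 day from 2061-01-01 reaches 2060-12-31 (last day of December, 31 days).

2060-12-31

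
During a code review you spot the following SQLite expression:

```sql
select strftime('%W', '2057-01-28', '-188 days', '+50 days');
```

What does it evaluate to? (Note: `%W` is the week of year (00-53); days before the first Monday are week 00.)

First apply '-188 days', '+50 days': 2057-01-28 → 2056-09-12.
2056-09-12 is a Tuesday. SQLite's %W counts Mondays since the year started; the result is 37.

37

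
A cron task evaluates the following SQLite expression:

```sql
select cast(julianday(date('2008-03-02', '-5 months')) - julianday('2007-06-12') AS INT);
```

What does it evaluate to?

Adding -5 months to 2008-03-02 gives 2007-10-02.
18 days remain in June 2007 after the 12th (30 − 12).
July 2007: 31 days.
August 2007: 31 days.
September 2007: 30 days.
Then 2 days into October 2007.
Total: 18 + 31 + 31 + 30 + 2 = 112.

112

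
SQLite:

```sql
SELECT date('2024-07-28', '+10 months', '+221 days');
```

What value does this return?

2026-01-04

Adding +10 months to 2024-07-28 gives 2025-05-28.
Applying '+221 days' to 2025-05-28: counting 221 days forward gives 2026-01-04.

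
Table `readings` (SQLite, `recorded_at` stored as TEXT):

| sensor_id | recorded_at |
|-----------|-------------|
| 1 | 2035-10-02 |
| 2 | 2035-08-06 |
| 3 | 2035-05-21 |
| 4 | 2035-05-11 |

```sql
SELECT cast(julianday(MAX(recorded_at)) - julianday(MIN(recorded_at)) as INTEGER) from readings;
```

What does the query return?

144

MIN = 2035-05-11, MAX = 2035-10-02.
20 days remain in May 2035 after the 11th (31 − 11).
June 2035: 30 days.
July 2035: 31 days.
August 2035: 31 days.
September 2035: 30 days.
Then 2 days into October 2035.
Total: 20 + 30 + 31 + 31 + 30 + 2 = 144.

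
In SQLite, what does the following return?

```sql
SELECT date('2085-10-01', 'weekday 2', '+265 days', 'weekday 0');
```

2086-06-30

`weekday 2` advances to the next Tuesday; 2085-10-01 is a Monday, so it moves forward to 2085-10-02.
Applying '+265 days' to 2085-10-02: counting 265 days forward gives 2086-06-24.
`weekday 0` advances to the next Sunday; 2086-06-24 is a Monday, so it moves forward to 2086-06-30.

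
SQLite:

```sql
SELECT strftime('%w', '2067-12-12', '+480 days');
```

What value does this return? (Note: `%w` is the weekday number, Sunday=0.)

First apply '+480 days': 2067-12-12 → 2069-04-05.
2069-04-05 is a Friday; with Sunday=0 that is 5.

5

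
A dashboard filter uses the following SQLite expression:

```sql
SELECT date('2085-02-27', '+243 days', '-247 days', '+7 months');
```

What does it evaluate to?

2085-09-23

Applying '+243 days' to 2085-02-27: counting 243 days forward gives 2085-10-28.
Applying '-247 days' to 2085-10-28: counting 247 days back gives 2085-02-23.
Adding +7 months to 2085-02-23 gives 2085-09-23.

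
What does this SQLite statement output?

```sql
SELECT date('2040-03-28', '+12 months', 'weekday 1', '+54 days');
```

Adding +12 months to 2040-03-28 gives 2041-03-28.
`weekday 1` advances to the next Monday; 2041-03-28 is a Thursday, so it moves forward to 2041-04-01.
Applying '+54 days' to 2041-04-01: counting 54 days forward gives 2041-05-25.

2041-05-25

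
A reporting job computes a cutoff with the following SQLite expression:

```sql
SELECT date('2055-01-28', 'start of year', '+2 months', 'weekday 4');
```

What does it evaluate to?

`start of year` rewinds 2055-01-28 to 2055-01-01.
Adding +2 months to 2055-01-01 gives 2055-03-01.
`weekday 4` advances to the next Thursday; 2055-03-01 is a Monday, so it moves forward to 2055-03-04.

2055-03-04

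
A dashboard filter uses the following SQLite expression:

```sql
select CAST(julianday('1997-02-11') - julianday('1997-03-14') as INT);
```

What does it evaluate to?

17 days remain in February 1997 after the 11th (28 − 11).
Then 14 days into March 1997.
Total: 17 + 14 = 31.
The subtraction is earlier − later, so the result is −31 → -31.

-31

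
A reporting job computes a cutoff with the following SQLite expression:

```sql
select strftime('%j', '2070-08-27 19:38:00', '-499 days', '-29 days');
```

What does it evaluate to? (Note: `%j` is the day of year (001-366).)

First apply '-499 days', '-29 days': 2070-08-27 19:38:00 → 2069-03-17 19:38:00.
Day-of-year for 2069-03-17: days since 2069-01-01 inclusive = 76, zero-padded to 076.

076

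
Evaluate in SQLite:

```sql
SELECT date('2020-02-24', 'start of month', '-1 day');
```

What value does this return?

`start of month` rewinds 2020-02-24 to 2020-02-01.
Going back 1 day from 2020-02-01 reaches 2020-01-31 (last day of January, 31 days).

2020-01-31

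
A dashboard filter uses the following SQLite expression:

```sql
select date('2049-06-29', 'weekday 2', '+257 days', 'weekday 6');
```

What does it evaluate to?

2050-03-19

`weekday 2` advances to the next Tuesday; 2049-06-29 is already a Tuesday, so it stays at 2049-06-29.
Applying '+257 days' to 2049-06-29: counting 257 days forward gives 2050-03-13.
`weekday 6` advances to the next Saturday; 2050-03-13 is a Sunday, so it moves forward to 2050-03-19.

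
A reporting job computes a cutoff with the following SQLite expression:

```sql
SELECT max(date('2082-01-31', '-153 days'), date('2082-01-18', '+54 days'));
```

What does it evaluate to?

2082-03-13

date('2082-01-31', '-153 days') → 2081-08-31.
date('2082-01-18', '+54 days') → 2082-03-13.
Later of the two is 2082-03-13.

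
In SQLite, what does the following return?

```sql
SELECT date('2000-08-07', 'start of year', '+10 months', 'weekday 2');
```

2000-11-07

`start of year` rewinds 2000-08-07 to 2000-01-01.
Adding +10 months to 2000-01-01 gives 2000-11-01.
`weekday 2` advances to the next Tuesday; 2000-11-01 is a Wednesday, so it moves forward to 2000-11-07.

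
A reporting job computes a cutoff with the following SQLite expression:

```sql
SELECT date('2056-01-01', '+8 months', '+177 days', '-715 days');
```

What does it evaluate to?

Adding +8 months to 2056-01-01 gives 2056-09-01.
Applying '+177 days' to 2056-09-01: counting 177 days forward gives 2057-02-25.
Applying '-715 days' to 2057-02-25: counting 715 days back gives 2055-03-13.

2055-03-13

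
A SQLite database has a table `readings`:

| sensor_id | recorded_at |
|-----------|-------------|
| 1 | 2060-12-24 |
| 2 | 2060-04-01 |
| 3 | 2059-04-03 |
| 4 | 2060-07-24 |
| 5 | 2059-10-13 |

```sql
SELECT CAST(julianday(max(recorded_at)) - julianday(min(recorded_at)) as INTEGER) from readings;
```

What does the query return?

631

MIN = 2059-04-03, MAX = 2060-12-24.
27 days remain in April 2059 after the 3rd (30 − 3).
Full months from May 2059 through November 2060 contribute their day counts.
Then 24 days into December 2060.
Total: 27 + 31 + 30 + 31 + 31 + 30 + 31 + 30 + 31 + 31 + 29 + 31 + 30 + 31 + 30 + 31 + 31 + 30 + 31 + 30 + 24 = 631.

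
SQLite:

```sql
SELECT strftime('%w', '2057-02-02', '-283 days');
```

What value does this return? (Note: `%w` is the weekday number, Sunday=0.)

2

First apply '-283 days': 2057-02-02 → 2056-04-25.
2056-04-25 is a Tuesday; with Sunday=0 that is 2.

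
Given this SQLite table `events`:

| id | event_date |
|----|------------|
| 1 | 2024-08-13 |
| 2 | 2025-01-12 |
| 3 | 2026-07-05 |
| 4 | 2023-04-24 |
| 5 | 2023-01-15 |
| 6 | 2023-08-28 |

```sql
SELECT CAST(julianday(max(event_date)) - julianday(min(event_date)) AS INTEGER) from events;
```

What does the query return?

MIN = 2023-01-15, MAX = 2026-07-05.
16 days remain in January 2023 after the 15th (31 − 15).
Full months from February 2023 through June 2026 contribute their day counts.
Then 5 days into July 2026.
Total: 16 + 28 + 31 + 30 + 31 + 30 + 31 + 31 + 30 + 31 + 30 + 31 + 31 + 29 + 31 + 30 + 31 + 30 + 31 + 31 + 30 + 31 + 30 + 31 + 31 + 28 + 31 + 30 + 31 + 30 + 31 + 31 + 30 + 31 + 30 + 31 + 31 + 28 + 31 + 30 + 31 + 30 + 5 = 1267.

1267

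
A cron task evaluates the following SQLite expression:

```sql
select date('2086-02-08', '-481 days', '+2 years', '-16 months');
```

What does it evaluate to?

Applying '-481 days' to 2086-02-08: counting 481 days back gives 2084-10-15.
Adding +2 years to 2084-10-15 gives 2086-10-15.
Adding -16 months to 2086-10-15 gives 2085-06-15.

2085-06-15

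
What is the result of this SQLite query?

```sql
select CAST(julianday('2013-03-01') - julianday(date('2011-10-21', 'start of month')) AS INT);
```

517

`start of month` rewinds 2011-10-21 to 2011-10-01.
30 days remain in October 2011 after the 1st (31 − 1).
Full months from November 2011 through February 2013 contribute their day counts.
Then 1 day into March 2013.
Total: 30 + 30 + 31 + 31 + 29 + 31 + 30 + 31 + 30 + 31 + 31 + 30 + 31 + 30 + 31 + 31 + 28 + 1 = 517.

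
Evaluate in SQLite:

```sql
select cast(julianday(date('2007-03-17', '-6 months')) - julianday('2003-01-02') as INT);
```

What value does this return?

1354

Adding -6 months to 2007-03-17 gives 2006-09-17.
29 days remain in January 2003 after the 2nd (31 − 2).
Full months from February 2003 through August 2006 contribute their day counts.
Then 17 days into September 2006.
Total: 29 + 28 + 31 + 30 + 31 + 30 + 31 + 31 + 30 + 31 + 30 + 31 + 31 + 29 + 31 + 30 + 31 + 30 + 31 + 31 + 30 + 31 + 30 + 31 + 31 + 28 + 31 + 30 + 31 + 30 + 31 + 31 + 30 + 31 + 30 + 31 + 31 + 28 + 31 + 30 + 31 + 30 + 31 + 31 + 17 = 1354.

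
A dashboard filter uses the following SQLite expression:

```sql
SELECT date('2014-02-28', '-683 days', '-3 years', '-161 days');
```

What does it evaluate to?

Applying '-683 days' to 2014-02-28: counting 683 days back gives 2012-04-16.
Adding -3 years to 2012-04-16 gives 2009-04-16.
Applying '-161 days' to 2009-04-16: counting 161 days back gives 2008-11-06.

2008-11-06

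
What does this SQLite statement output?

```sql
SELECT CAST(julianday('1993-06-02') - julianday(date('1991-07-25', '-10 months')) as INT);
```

Adding -10 months to 1991-07-25 gives 1990-09-25.
5 days remain in September 1990 after the 25th (30 − 25).
Full months from October 1990 through May 1993 contribute their day counts.
Then 2 days into June 1993.
Total: 5 + 31 + 30 + 31 + 31 + 28 + 31 + 30 + 31 + 30 + 31 + 31 + 30 + 31 + 30 + 31 + 31 + 29 + 31 + 30 + 31 + 30 + 31 + 31 + 30 + 31 + 30 + 31 + 31 + 28 + 31 + 30 + 31 + 2 = 981.

981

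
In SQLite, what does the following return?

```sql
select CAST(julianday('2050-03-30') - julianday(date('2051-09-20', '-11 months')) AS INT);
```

Adding -11 months to 2051-09-20 gives 2050-10-20.
1 day remains in March 2050 after the 30th (31 − 30).
Full months from April 2050 through September 2050 contribute their day counts.
Then 20 days into October 2050.
Total: 1 + 30 + 31 + 30 + 31 + 31 + 30 + 20 = 204.
The subtraction is earlier − later, so the result is −204 → -204.

-204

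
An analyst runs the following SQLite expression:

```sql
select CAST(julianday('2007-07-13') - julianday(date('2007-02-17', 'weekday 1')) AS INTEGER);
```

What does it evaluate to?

`weekday 1` advances to the next Monday; 2007-02-17 is a Saturday, so it moves forward to 2007-02-19.
9 days remain in February 2007 after the 19th (28 − 19).
March 2007: 31 days.
April 2007: 30 days.
May 2007: 31 days.
June 2007: 30 days.
Then 13 days into July 2007.
Total: 9 + 31 + 30 + 31 + 30 + 13 = 144.

144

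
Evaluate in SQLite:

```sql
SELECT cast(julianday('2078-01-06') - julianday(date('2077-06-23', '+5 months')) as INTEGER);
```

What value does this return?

Adding +5 months to 2077-06-23 gives 2077-11-23.
7 days remain in November 2077 after the 23rd (30 − 23).
December 2077: 31 days.
Then 6 days into January 2078.
Total: 7 + 31 + 6 = 44.

44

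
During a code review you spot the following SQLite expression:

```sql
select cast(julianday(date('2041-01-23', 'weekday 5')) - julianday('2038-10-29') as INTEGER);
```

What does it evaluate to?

`weekday 5` advances to the next Friday; 2041-01-23 is a Wednesday, so it moves forward to 2041-01-25.
2 days remain in October 2038 after the 29th (31 − 29).
Full months from November 2038 through December 2040 contribute their day counts.
Then 25 days into January 2041.
Total: 2 + 30 + 31 + 31 + 28 + 31 + 30 + 31 + 30 + 31 + 31 + 30 + 31 + 30 + 31 + 31 + 29 + 31 + 30 + 31 + 30 + 31 + 31 + 30 + 31 + 30 + 31 + 25 = 819.

819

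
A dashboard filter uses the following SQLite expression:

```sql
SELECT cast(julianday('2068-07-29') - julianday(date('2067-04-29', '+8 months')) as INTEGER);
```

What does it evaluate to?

213

Adding +8 months to 2067-04-29 gives 2067-12-29.
2 days remain in December 2067 after the 29th (31 − 29).
Full months from January 2068 through June 2068 contribute their day counts.
Then 29 days into July 2068.
Total: 2 + 31 + 29 + 31 + 30 + 31 + 30 + 29 = 213.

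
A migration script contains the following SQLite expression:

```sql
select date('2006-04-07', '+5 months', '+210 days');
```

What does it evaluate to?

2007-04-05

Adding +5 months to 2006-04-07 gives 2006-09-07.
Applying '+210 days' to 2006-09-07: counting 210 days forward gives 2007-04-05.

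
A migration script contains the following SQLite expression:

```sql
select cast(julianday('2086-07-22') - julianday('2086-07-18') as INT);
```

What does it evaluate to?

4

Both dates are in July 2086: 22 − 18 = 4.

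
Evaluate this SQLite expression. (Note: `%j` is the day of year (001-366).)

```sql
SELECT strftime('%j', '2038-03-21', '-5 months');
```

First apply '-5 months': 2038-03-21 → 2037-10-21.
Day-of-year for 2037-10-21: days since 2037-01-01 inclusive = 294, zero-padded to 294.

294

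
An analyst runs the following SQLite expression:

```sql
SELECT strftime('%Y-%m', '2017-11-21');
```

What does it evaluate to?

2017-11

`%Y-%m` extracts the year-month: 2017-11.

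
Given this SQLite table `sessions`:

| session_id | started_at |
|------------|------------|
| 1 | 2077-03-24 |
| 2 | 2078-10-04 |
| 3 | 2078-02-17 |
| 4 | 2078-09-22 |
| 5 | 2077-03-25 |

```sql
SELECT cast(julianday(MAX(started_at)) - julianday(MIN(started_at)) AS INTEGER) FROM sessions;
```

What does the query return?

559

MIN = 2077-03-24, MAX = 2078-10-04.
7 days remain in March 2077 after the 24th (31 − 24).
Full months from April 2077 through September 2078 contribute their day counts.
Then 4 days into October 2078.
Total: 7 + 30 + 31 + 30 + 31 + 31 + 30 + 31 + 30 + 31 + 31 + 28 + 31 + 30 + 31 + 30 + 31 + 31 + 30 + 4 = 559.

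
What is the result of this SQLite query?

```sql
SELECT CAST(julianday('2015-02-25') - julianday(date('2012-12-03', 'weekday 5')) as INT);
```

`weekday 5` advances to the next Friday; 2012-12-03 is a Monday, so it moves forward to 2012-12-07.
24 days remain in December 2012 after the 7th (31 − 7).
Full months from January 2013 through January 2015 contribute their day counts.
Then 25 days into February 2015.
Total: 24 + 31 + 28 + 31 + 30 + 31 + 30 + 31 + 31 + 30 + 31 + 30 + 31 + 31 + 28 + 31 + 30 + 31 + 30 + 31 + 31 + 30 + 31 + 30 + 31 + 31 + 25 = 810.

810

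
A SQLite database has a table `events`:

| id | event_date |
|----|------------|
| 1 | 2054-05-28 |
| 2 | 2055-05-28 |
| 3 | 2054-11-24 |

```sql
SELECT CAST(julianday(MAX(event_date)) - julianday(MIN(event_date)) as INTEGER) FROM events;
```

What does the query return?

365

MIN = 2054-05-28, MAX = 2055-05-28.
3 days remain in May 2054 after the 28th (31 − 28).
Full months from June 2054 through April 2055 contribute their day counts.
Then 28 days into May 2055.
Total: 3 + 30 + 31 + 31 + 30 + 31 + 30 + 31 + 31 + 28 + 31 + 30 + 28 = 365.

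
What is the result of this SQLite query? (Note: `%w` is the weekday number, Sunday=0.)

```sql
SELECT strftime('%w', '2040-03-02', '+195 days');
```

4

First apply '+195 days': 2040-03-02 → 2040-09-13.
2040-09-13 is a Thursday; with Sunday=0 that is 4.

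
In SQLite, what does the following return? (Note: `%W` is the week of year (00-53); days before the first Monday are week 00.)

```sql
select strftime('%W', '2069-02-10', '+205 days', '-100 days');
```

First apply '+205 days', '-100 days': 2069-02-10 → 2069-05-26.
2069-05-26 is a Sunday. SQLite's %W counts Mondays since the year started; the result is 20.

20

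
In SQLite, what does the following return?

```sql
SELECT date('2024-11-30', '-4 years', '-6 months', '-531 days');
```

Adding -4 years to 2024-11-30 gives 2020-11-30.
Adding -6 months to 2020-11-30 gives 2020-05-30.
Applying '-531 days' to 2020-05-30: counting 531 days back gives 2018-12-16.

2018-12-16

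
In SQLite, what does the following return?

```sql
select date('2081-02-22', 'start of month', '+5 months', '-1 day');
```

2081-06-30

`start of month` rewinds 2081-02-22 to 2081-02-01.
Adding +5 months to 2081-02-01 gives 2081-07-01.
Going back 1 day from 2081-07-01 reaches 2081-06-30 (last day of June, 30 days).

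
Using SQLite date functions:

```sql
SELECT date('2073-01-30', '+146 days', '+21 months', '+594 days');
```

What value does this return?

Applying '+146 days' to 2073-01-30: counting 146 days forward gives 2073-06-25.
Adding +21 months to 2073-06-25 gives 2075-03-25.
Applying '+594 days' to 2075-03-25: counting 594 days forward gives 2076-11-08.

2076-11-08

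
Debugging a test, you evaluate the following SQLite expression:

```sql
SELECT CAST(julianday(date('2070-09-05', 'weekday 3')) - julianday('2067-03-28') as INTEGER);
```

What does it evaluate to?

1262

`weekday 3` advances to the next Wednesday; 2070-09-05 is a Friday, so it moves forward to 2070-09-10.
3 days remain in March 2067 after the 28th (31 − 28).
Full months from April 2067 through August 2070 contribute their day counts.
Then 10 days into September 2070.
Total: 3 + 30 + 31 + 30 + 31 + 31 + 30 + 31 + 30 + 31 + 31 + 29 + 31 + 30 + 31 + 30 + 31 + 31 + 30 + 31 + 30 + 31 + 31 + 28 + 31 + 30 + 31 + 30 + 31 + 31 + 30 + 31 + 30 + 31 + 31 + 28 + 31 + 30 + 31 + 30 + 31 + 31 + 10 = 1262.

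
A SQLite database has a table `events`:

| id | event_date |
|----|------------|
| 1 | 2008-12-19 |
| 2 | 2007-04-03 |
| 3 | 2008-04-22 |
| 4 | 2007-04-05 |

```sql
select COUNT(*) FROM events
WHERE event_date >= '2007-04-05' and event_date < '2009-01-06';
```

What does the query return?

Rows in [2007-04-05, 2009-01-06): 2008-12-19, 2008-04-22, 2007-04-05 → 3 rows.

3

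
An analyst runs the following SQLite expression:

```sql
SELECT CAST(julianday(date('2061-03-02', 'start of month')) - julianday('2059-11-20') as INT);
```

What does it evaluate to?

`start of month` rewinds 2061-03-02 to 2061-03-01.
10 days remain in November 2059 after the 20th (30 − 20).
Full months from December 2059 through February 2061 contribute their day counts.
Then 1 day into March 2061.
Total: 10 + 31 + 31 + 29 + 31 + 30 + 31 + 30 + 31 + 31 + 30 + 31 + 30 + 31 + 31 + 28 + 1 = 467.

467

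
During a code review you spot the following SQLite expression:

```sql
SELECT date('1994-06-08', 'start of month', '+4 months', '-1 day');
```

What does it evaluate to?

`start of month` rewinds 1994-06-08 to 1994-06-01.
Adding +4 months to 1994-06-01 gives 1994-10-01.
Going back 1 day from 1994-10-01 reaches 1994-09-30 (last day of September, 30 days).

1994-09-30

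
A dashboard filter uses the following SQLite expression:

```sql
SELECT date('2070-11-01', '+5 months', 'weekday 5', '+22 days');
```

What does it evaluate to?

Adding +5 months to 2070-11-01 gives 2071-04-01.
`weekday 5` advances to the next Friday; 2071-04-01 is a Wednesday, so it moves forward to 2071-04-03.
Advancing 22 more days within April lands on 2071-04-25.

2071-04-25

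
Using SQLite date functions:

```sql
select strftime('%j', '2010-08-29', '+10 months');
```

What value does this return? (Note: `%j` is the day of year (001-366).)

First apply '+10 months': 2010-08-29 → 2011-06-29.
Day-of-year for 2011-06-29: days since 2011-01-01 inclusive = 180, zero-padded to 180.

180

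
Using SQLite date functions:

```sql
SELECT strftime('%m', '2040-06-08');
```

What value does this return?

06

`%m` extracts the 2-digit month (01-12): 06.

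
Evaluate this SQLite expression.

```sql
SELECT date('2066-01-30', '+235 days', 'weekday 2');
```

Applying '+235 days' to 2066-01-30: counting 235 days forward gives 2066-09-22.
`weekday 2` advances to the next Tuesday; 2066-09-22 is a Wednesday, so it moves forward to 2066-09-28.

2066-09-28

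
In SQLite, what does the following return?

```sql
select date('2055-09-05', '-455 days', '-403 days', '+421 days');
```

Applying '-455 days' to 2055-09-05: counting 455 days back gives 2054-06-07.
Applying '-403 days' to 2054-06-07: counting 403 days back gives 2053-04-30.
Applying '+421 days' to 2053-04-30: counting 421 days forward gives 2054-06-25.

2054-06-25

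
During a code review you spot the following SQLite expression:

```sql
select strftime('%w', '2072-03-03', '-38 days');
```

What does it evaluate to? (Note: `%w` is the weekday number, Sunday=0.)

1

First apply '-38 days': 2072-03-03 → 2072-01-25.
2072-01-25 is a Monday; with Sunday=0 that is 1.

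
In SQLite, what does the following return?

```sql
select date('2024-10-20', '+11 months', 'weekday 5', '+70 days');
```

2025-12-05

Adding +11 months to 2024-10-20 gives 2025-09-20.
`weekday 5` advances to the next Friday; 2025-09-20 is a Saturday, so it moves forward to 2025-09-26.
Applying '+70 days' to 2025-09-26: counting 70 days forward gives 2025-12-05.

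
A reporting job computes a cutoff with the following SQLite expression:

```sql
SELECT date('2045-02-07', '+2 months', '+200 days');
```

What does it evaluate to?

Adding +2 months to 2045-02-07 gives 2045-04-07.
Applying '+200 days' to 2045-04-07: counting 200 days forward gives 2045-10-24.

2045-10-24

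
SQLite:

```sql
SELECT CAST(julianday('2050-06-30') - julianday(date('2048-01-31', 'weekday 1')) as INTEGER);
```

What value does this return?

878

`weekday 1` advances to the next Monday; 2048-01-31 is a Friday, so it moves forward to 2048-02-03.
26 days remain in February 2048 after the 3rd (29 − 3).
Full months from March 2048 through May 2050 contribute their day counts.
Then 30 days into June 2050.
Total: 26 + 31 + 30 + 31 + 30 + 31 + 31 + 30 + 31 + 30 + 31 + 31 + 28 + 31 + 30 + 31 + 30 + 31 + 31 + 30 + 31 + 30 + 31 + 31 + 28 + 31 + 30 + 31 + 30 = 878.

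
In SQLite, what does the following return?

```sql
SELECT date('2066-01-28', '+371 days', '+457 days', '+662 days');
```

Applying '+371 days' to 2066-01-28: counting 371 days forward gives 2067-02-03.
Applying '+457 days' to 2067-02-03: counting 457 days forward gives 2068-05-05.
Applying '+662 days' to 2068-05-05: counting 662 days forward gives 2070-02-26.

2070-02-26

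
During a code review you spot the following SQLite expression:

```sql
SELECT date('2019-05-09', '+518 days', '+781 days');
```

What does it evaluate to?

Applying '+518 days' to 2019-05-09: counting 518 days forward gives 2020-10-08.
Applying '+781 days' to 2020-10-08: counting 781 days forward gives 2022-11-28.

2022-11-28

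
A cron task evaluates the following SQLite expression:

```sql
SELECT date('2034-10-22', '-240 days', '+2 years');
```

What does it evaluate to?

Applying '-240 days' to 2034-10-22: counting 240 days back gives 2034-02-24.
Adding +2 years to 2034-02-24 gives 2036-02-24.

2036-02-24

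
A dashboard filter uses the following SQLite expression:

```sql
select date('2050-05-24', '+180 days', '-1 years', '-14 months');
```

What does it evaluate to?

Applying '+180 days' to 2050-05-24: counting 180 days forward gives 2050-11-20.
Adding -1 year to 2050-11-20 gives 2049-11-20.
Adding -14 months to 2049-11-20 gives 2048-09-20.

2048-09-20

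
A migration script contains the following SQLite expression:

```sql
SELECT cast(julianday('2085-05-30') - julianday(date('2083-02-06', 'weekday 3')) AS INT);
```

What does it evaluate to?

`weekday 3` advances to the next Wednesday; 2083-02-06 is a Saturday, so it moves forward to 2083-02-10.
18 days remain in February 2083 after the 10th (28 − 10).
Full months from March 2083 through April 2085 contribute their day counts.
Then 30 days into May 2085.
Total: 18 + 31 + 30 + 31 + 30 + 31 + 31 + 30 + 31 + 30 + 31 + 31 + 29 + 31 + 30 + 31 + 30 + 31 + 31 + 30 + 31 + 30 + 31 + 31 + 28 + 31 + 30 + 30 = 840.

840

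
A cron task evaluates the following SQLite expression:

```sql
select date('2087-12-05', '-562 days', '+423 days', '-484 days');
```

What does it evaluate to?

2086-03-22

Applying '-562 days' to 2087-12-05: counting 562 days back gives 2086-05-22.
Applying '+423 days' to 2086-05-22: counting 423 days forward gives 2087-07-19.
Applying '-484 days' to 2087-07-19: counting 484 days back gives 2086-03-22.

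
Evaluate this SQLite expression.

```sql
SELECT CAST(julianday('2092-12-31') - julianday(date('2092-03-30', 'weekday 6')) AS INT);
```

270

`weekday 6` advances to the next Saturday; 2092-03-30 is a Sunday, so it moves forward to 2092-04-05.
25 days remain in April 2092 after the 5th (30 − 5).
Full months from May 2092 through November 2092 contribute their day counts.
Then 31 days into December 2092.
Total: 25 + 31 + 30 + 31 + 31 + 30 + 31 + 30 + 31 = 270.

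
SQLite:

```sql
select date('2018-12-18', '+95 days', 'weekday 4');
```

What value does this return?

Applying '+95 days' to 2018-12-18: counting 95 days forward gives 2019-03-23.
`weekday 4` advances to the next Thursday; 2019-03-23 is a Saturday, so it moves forward to 2019-03-28.

2019-03-28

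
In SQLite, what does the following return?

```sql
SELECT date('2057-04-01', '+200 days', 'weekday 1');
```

2057-10-22

Applying '+200 days' to 2057-04-01: counting 200 days forward gives 2057-10-18.
`weekday 1` advances to the next Monday; 2057-10-18 is a Thursday, so it moves forward to 2057-10-22.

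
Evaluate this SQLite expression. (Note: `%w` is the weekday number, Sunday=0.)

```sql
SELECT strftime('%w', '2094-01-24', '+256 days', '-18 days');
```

First apply '+256 days', '-18 days': 2094-01-24 → 2094-09-19.
2094-09-19 is a Sunday; with Sunday=0 that is 0.

0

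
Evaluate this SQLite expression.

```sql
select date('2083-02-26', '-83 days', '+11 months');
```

2083-11-05

Applying '-83 days' to 2083-02-26: counting 83 days back gives 2082-12-05.
Adding +11 months to 2082-12-05 gives 2083-11-05.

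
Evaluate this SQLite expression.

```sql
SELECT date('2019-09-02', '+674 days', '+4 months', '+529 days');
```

Applying '+674 days' to 2019-09-02: counting 674 days forward gives 2021-07-07.
Adding +4 months to 2021-07-07 gives 2021-11-07.
Applying '+529 days' to 2021-11-07: counting 529 days forward gives 2023-04-20.

2023-04-20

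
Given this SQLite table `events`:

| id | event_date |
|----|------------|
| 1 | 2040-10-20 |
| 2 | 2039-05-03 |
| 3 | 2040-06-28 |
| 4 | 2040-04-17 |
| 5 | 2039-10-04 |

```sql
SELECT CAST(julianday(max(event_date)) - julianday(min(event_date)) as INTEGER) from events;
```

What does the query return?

MIN = 2039-05-03, MAX = 2040-10-20.
28 days remain in May 2039 after the 3rd (31 − 3).
Full months from June 2039 through September 2040 contribute their day counts.
Then 20 days into October 2040.
Total: 28 + 30 + 31 + 31 + 30 + 31 + 30 + 31 + 31 + 29 + 31 + 30 + 31 + 30 + 31 + 31 + 30 + 20 = 536.

536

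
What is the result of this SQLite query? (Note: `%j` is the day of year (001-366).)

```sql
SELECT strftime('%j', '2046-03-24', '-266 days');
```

First apply '-266 days': 2046-03-24 → 2045-07-01.
Day-of-year for 2045-07-01: days since 2045-01-01 inclusive = 182, zero-padded to 182.

182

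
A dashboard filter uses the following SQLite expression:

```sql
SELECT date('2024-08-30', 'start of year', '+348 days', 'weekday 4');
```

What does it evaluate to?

`start of year` rewinds 2024-08-30 to 2024-01-01.
Applying '+348 days' to 2024-01-01: counting 348 days forward gives 2024-12-14.
`weekday 4` advances to the next Thursday; 2024-12-14 is a Saturday, so it moves forward to 2024-12-19.

2024-12-19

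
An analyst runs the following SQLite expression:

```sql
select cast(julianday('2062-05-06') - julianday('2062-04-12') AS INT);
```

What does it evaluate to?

18 days remain in April 2062 after the 12th (30 − 12).
Then 6 days into May 2062.
Total: 18 + 6 = 24.

24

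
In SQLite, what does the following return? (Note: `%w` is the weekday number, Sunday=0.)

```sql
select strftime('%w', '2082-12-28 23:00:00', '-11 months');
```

First apply '-11 months': 2082-12-28 23:00:00 → 2082-01-28 23:00:00.
2082-01-28 is a Wednesday; with Sunday=0 that is 3.

3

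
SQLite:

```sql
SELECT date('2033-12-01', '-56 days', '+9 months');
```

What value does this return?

2034-07-06

Applying '-56 days' to 2033-12-01: counting 56 days back gives 2033-10-06.
Adding +9 months to 2033-10-06 gives 2034-07-06.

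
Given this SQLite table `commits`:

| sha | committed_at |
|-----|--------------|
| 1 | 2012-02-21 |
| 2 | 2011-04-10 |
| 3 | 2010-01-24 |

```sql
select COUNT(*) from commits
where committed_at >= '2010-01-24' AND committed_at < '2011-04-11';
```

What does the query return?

2

Rows in [2010-01-24, 2011-04-11): 2011-04-10, 2010-01-24 → 2 rows.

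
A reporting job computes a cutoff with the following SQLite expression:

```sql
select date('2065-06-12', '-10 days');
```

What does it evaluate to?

Going back 10 days within June lands on 2065-06-02.

2065-06-02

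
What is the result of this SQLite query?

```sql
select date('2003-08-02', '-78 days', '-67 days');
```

2003-03-10

Applying '-78 days' to 2003-08-02: counting 78 days back gives 2003-05-16.
Applying '-67 days' to 2003-05-16: counting 67 days back gives 2003-03-10.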